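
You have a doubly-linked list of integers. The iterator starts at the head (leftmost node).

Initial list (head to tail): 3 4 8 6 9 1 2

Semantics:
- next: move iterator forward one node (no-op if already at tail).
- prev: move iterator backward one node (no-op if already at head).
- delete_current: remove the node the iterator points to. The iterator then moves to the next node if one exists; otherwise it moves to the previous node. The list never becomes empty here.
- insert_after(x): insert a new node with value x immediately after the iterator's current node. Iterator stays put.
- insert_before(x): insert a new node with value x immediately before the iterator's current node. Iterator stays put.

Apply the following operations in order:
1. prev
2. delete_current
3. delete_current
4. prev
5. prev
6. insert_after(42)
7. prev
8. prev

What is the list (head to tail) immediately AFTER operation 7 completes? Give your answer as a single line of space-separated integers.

After 1 (prev): list=[3, 4, 8, 6, 9, 1, 2] cursor@3
After 2 (delete_current): list=[4, 8, 6, 9, 1, 2] cursor@4
After 3 (delete_current): list=[8, 6, 9, 1, 2] cursor@8
After 4 (prev): list=[8, 6, 9, 1, 2] cursor@8
After 5 (prev): list=[8, 6, 9, 1, 2] cursor@8
After 6 (insert_after(42)): list=[8, 42, 6, 9, 1, 2] cursor@8
After 7 (prev): list=[8, 42, 6, 9, 1, 2] cursor@8

Answer: 8 42 6 9 1 2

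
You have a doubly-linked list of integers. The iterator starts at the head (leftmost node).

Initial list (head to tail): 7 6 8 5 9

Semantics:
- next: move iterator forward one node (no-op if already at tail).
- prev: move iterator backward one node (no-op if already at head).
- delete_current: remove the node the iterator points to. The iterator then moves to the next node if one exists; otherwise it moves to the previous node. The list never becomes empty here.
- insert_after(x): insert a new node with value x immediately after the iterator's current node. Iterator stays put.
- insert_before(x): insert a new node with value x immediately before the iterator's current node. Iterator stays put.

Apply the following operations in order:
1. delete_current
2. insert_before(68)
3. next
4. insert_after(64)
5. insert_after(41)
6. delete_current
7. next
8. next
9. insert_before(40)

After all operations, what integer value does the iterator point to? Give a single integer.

After 1 (delete_current): list=[6, 8, 5, 9] cursor@6
After 2 (insert_before(68)): list=[68, 6, 8, 5, 9] cursor@6
After 3 (next): list=[68, 6, 8, 5, 9] cursor@8
After 4 (insert_after(64)): list=[68, 6, 8, 64, 5, 9] cursor@8
After 5 (insert_after(41)): list=[68, 6, 8, 41, 64, 5, 9] cursor@8
After 6 (delete_current): list=[68, 6, 41, 64, 5, 9] cursor@41
After 7 (next): list=[68, 6, 41, 64, 5, 9] cursor@64
After 8 (next): list=[68, 6, 41, 64, 5, 9] cursor@5
After 9 (insert_before(40)): list=[68, 6, 41, 64, 40, 5, 9] cursor@5

Answer: 5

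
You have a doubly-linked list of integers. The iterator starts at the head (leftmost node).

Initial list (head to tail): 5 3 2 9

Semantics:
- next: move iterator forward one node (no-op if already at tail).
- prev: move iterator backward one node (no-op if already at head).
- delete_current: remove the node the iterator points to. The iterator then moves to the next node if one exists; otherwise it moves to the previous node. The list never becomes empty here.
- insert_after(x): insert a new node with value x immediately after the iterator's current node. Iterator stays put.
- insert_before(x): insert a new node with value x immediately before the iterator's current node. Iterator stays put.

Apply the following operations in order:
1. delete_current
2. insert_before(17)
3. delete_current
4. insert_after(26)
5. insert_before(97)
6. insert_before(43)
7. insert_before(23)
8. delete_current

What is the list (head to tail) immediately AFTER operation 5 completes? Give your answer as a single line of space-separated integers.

Answer: 17 97 2 26 9

Derivation:
After 1 (delete_current): list=[3, 2, 9] cursor@3
After 2 (insert_before(17)): list=[17, 3, 2, 9] cursor@3
After 3 (delete_current): list=[17, 2, 9] cursor@2
After 4 (insert_after(26)): list=[17, 2, 26, 9] cursor@2
After 5 (insert_before(97)): list=[17, 97, 2, 26, 9] cursor@2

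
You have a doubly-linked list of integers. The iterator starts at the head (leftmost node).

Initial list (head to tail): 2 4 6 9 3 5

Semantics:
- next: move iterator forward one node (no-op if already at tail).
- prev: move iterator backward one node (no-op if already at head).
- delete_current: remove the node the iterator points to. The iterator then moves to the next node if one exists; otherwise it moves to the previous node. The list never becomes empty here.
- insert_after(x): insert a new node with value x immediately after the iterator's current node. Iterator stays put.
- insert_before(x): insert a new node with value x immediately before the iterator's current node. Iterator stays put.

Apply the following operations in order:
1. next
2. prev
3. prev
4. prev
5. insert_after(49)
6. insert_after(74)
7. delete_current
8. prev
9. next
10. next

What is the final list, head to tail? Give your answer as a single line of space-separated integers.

After 1 (next): list=[2, 4, 6, 9, 3, 5] cursor@4
After 2 (prev): list=[2, 4, 6, 9, 3, 5] cursor@2
After 3 (prev): list=[2, 4, 6, 9, 3, 5] cursor@2
After 4 (prev): list=[2, 4, 6, 9, 3, 5] cursor@2
After 5 (insert_after(49)): list=[2, 49, 4, 6, 9, 3, 5] cursor@2
After 6 (insert_after(74)): list=[2, 74, 49, 4, 6, 9, 3, 5] cursor@2
After 7 (delete_current): list=[74, 49, 4, 6, 9, 3, 5] cursor@74
After 8 (prev): list=[74, 49, 4, 6, 9, 3, 5] cursor@74
After 9 (next): list=[74, 49, 4, 6, 9, 3, 5] cursor@49
After 10 (next): list=[74, 49, 4, 6, 9, 3, 5] cursor@4

Answer: 74 49 4 6 9 3 5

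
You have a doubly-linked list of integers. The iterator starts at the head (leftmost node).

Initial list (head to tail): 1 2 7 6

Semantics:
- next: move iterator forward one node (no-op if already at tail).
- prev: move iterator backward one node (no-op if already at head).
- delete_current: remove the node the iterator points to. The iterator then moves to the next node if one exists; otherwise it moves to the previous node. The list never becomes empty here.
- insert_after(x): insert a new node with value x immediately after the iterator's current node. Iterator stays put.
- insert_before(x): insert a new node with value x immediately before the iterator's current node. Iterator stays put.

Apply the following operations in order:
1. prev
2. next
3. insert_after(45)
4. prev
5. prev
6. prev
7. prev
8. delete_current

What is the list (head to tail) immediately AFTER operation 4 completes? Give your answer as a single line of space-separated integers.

After 1 (prev): list=[1, 2, 7, 6] cursor@1
After 2 (next): list=[1, 2, 7, 6] cursor@2
After 3 (insert_after(45)): list=[1, 2, 45, 7, 6] cursor@2
After 4 (prev): list=[1, 2, 45, 7, 6] cursor@1

Answer: 1 2 45 7 6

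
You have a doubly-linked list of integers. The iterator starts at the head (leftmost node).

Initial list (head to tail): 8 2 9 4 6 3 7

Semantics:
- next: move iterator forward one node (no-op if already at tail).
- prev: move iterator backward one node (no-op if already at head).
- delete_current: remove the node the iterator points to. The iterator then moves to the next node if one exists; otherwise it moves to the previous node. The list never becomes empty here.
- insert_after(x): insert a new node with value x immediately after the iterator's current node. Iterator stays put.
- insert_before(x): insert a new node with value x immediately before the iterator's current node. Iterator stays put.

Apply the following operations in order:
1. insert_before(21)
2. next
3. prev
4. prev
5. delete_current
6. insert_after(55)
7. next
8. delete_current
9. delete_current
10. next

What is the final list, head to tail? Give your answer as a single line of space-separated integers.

Answer: 8 9 4 6 3 7

Derivation:
After 1 (insert_before(21)): list=[21, 8, 2, 9, 4, 6, 3, 7] cursor@8
After 2 (next): list=[21, 8, 2, 9, 4, 6, 3, 7] cursor@2
After 3 (prev): list=[21, 8, 2, 9, 4, 6, 3, 7] cursor@8
After 4 (prev): list=[21, 8, 2, 9, 4, 6, 3, 7] cursor@21
After 5 (delete_current): list=[8, 2, 9, 4, 6, 3, 7] cursor@8
After 6 (insert_after(55)): list=[8, 55, 2, 9, 4, 6, 3, 7] cursor@8
After 7 (next): list=[8, 55, 2, 9, 4, 6, 3, 7] cursor@55
After 8 (delete_current): list=[8, 2, 9, 4, 6, 3, 7] cursor@2
After 9 (delete_current): list=[8, 9, 4, 6, 3, 7] cursor@9
After 10 (next): list=[8, 9, 4, 6, 3, 7] cursor@4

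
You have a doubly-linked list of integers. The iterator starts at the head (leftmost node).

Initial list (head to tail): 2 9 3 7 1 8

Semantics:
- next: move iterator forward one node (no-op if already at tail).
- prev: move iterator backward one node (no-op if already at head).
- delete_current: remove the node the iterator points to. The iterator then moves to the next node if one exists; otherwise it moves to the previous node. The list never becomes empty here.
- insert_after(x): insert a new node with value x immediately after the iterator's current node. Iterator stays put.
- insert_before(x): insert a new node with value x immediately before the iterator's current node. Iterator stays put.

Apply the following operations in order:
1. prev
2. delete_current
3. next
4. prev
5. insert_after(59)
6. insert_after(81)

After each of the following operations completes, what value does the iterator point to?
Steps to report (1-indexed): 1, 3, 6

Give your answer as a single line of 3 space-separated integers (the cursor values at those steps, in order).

Answer: 2 3 9

Derivation:
After 1 (prev): list=[2, 9, 3, 7, 1, 8] cursor@2
After 2 (delete_current): list=[9, 3, 7, 1, 8] cursor@9
After 3 (next): list=[9, 3, 7, 1, 8] cursor@3
After 4 (prev): list=[9, 3, 7, 1, 8] cursor@9
After 5 (insert_after(59)): list=[9, 59, 3, 7, 1, 8] cursor@9
After 6 (insert_after(81)): list=[9, 81, 59, 3, 7, 1, 8] cursor@9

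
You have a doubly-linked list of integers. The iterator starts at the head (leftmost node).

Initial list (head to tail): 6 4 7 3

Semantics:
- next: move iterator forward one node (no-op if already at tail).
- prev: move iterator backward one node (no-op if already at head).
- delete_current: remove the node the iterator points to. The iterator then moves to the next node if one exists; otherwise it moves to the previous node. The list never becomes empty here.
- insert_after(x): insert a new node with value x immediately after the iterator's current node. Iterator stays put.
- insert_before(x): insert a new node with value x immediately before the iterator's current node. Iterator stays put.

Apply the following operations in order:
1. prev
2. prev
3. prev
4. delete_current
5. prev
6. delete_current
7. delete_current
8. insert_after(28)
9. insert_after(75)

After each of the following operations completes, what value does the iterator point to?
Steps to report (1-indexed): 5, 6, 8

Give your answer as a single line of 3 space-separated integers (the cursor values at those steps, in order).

After 1 (prev): list=[6, 4, 7, 3] cursor@6
After 2 (prev): list=[6, 4, 7, 3] cursor@6
After 3 (prev): list=[6, 4, 7, 3] cursor@6
After 4 (delete_current): list=[4, 7, 3] cursor@4
After 5 (prev): list=[4, 7, 3] cursor@4
After 6 (delete_current): list=[7, 3] cursor@7
After 7 (delete_current): list=[3] cursor@3
After 8 (insert_after(28)): list=[3, 28] cursor@3
After 9 (insert_after(75)): list=[3, 75, 28] cursor@3

Answer: 4 7 3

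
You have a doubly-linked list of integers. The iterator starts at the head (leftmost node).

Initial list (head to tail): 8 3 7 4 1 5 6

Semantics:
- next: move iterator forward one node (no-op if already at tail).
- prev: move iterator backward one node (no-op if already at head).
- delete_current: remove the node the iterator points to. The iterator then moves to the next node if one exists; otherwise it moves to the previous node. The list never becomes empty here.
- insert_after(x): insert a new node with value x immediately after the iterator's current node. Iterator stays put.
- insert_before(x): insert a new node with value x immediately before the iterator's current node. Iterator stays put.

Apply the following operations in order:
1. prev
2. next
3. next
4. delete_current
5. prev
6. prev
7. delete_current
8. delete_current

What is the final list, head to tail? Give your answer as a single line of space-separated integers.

After 1 (prev): list=[8, 3, 7, 4, 1, 5, 6] cursor@8
After 2 (next): list=[8, 3, 7, 4, 1, 5, 6] cursor@3
After 3 (next): list=[8, 3, 7, 4, 1, 5, 6] cursor@7
After 4 (delete_current): list=[8, 3, 4, 1, 5, 6] cursor@4
After 5 (prev): list=[8, 3, 4, 1, 5, 6] cursor@3
After 6 (prev): list=[8, 3, 4, 1, 5, 6] cursor@8
After 7 (delete_current): list=[3, 4, 1, 5, 6] cursor@3
After 8 (delete_current): list=[4, 1, 5, 6] cursor@4

Answer: 4 1 5 6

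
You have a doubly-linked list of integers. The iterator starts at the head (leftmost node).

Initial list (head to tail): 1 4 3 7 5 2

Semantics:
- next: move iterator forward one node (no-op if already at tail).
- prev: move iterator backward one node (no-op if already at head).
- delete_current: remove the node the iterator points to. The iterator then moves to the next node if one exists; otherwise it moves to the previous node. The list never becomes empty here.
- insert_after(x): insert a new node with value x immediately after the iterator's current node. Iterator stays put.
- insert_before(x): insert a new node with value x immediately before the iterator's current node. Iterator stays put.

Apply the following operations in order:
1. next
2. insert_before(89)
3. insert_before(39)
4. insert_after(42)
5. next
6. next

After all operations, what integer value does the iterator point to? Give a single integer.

After 1 (next): list=[1, 4, 3, 7, 5, 2] cursor@4
After 2 (insert_before(89)): list=[1, 89, 4, 3, 7, 5, 2] cursor@4
After 3 (insert_before(39)): list=[1, 89, 39, 4, 3, 7, 5, 2] cursor@4
After 4 (insert_after(42)): list=[1, 89, 39, 4, 42, 3, 7, 5, 2] cursor@4
After 5 (next): list=[1, 89, 39, 4, 42, 3, 7, 5, 2] cursor@42
After 6 (next): list=[1, 89, 39, 4, 42, 3, 7, 5, 2] cursor@3

Answer: 3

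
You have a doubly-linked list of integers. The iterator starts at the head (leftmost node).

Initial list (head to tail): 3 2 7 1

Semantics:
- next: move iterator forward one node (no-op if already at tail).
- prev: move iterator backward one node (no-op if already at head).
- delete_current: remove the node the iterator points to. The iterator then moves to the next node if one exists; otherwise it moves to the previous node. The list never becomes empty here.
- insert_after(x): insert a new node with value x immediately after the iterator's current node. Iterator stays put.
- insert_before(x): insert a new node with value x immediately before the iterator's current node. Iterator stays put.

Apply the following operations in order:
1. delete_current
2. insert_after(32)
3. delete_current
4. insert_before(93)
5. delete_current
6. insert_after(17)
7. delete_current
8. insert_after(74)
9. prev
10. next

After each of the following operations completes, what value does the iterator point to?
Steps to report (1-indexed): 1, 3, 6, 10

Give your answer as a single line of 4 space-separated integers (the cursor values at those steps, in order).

After 1 (delete_current): list=[2, 7, 1] cursor@2
After 2 (insert_after(32)): list=[2, 32, 7, 1] cursor@2
After 3 (delete_current): list=[32, 7, 1] cursor@32
After 4 (insert_before(93)): list=[93, 32, 7, 1] cursor@32
After 5 (delete_current): list=[93, 7, 1] cursor@7
After 6 (insert_after(17)): list=[93, 7, 17, 1] cursor@7
After 7 (delete_current): list=[93, 17, 1] cursor@17
After 8 (insert_after(74)): list=[93, 17, 74, 1] cursor@17
After 9 (prev): list=[93, 17, 74, 1] cursor@93
After 10 (next): list=[93, 17, 74, 1] cursor@17

Answer: 2 32 7 17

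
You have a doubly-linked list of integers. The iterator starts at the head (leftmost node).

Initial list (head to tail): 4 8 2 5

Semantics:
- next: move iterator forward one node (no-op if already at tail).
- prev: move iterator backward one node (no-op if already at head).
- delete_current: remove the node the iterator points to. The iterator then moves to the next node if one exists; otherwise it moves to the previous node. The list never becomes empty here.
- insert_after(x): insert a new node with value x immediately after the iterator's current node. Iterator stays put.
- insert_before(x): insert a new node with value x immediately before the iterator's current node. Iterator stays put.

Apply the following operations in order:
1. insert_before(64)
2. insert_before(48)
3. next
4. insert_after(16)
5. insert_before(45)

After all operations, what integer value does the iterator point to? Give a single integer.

After 1 (insert_before(64)): list=[64, 4, 8, 2, 5] cursor@4
After 2 (insert_before(48)): list=[64, 48, 4, 8, 2, 5] cursor@4
After 3 (next): list=[64, 48, 4, 8, 2, 5] cursor@8
After 4 (insert_after(16)): list=[64, 48, 4, 8, 16, 2, 5] cursor@8
After 5 (insert_before(45)): list=[64, 48, 4, 45, 8, 16, 2, 5] cursor@8

Answer: 8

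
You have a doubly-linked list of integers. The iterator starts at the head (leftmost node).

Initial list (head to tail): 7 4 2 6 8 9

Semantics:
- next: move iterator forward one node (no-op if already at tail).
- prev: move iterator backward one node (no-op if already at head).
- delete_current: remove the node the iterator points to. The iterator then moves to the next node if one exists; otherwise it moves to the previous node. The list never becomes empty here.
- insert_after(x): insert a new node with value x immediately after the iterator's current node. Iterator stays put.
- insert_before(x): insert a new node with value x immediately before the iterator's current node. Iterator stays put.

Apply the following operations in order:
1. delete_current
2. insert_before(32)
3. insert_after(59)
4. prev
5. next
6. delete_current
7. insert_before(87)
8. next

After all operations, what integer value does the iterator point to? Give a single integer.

Answer: 2

Derivation:
After 1 (delete_current): list=[4, 2, 6, 8, 9] cursor@4
After 2 (insert_before(32)): list=[32, 4, 2, 6, 8, 9] cursor@4
After 3 (insert_after(59)): list=[32, 4, 59, 2, 6, 8, 9] cursor@4
After 4 (prev): list=[32, 4, 59, 2, 6, 8, 9] cursor@32
After 5 (next): list=[32, 4, 59, 2, 6, 8, 9] cursor@4
After 6 (delete_current): list=[32, 59, 2, 6, 8, 9] cursor@59
After 7 (insert_before(87)): list=[32, 87, 59, 2, 6, 8, 9] cursor@59
After 8 (next): list=[32, 87, 59, 2, 6, 8, 9] cursor@2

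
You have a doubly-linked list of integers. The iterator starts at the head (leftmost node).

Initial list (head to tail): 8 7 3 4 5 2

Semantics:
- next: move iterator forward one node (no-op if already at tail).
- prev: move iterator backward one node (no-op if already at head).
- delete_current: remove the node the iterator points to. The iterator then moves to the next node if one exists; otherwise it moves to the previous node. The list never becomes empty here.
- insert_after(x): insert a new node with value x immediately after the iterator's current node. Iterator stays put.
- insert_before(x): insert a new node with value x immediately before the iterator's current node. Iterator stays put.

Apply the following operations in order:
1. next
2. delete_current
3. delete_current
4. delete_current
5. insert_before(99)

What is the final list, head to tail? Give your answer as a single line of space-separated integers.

After 1 (next): list=[8, 7, 3, 4, 5, 2] cursor@7
After 2 (delete_current): list=[8, 3, 4, 5, 2] cursor@3
After 3 (delete_current): list=[8, 4, 5, 2] cursor@4
After 4 (delete_current): list=[8, 5, 2] cursor@5
After 5 (insert_before(99)): list=[8, 99, 5, 2] cursor@5

Answer: 8 99 5 2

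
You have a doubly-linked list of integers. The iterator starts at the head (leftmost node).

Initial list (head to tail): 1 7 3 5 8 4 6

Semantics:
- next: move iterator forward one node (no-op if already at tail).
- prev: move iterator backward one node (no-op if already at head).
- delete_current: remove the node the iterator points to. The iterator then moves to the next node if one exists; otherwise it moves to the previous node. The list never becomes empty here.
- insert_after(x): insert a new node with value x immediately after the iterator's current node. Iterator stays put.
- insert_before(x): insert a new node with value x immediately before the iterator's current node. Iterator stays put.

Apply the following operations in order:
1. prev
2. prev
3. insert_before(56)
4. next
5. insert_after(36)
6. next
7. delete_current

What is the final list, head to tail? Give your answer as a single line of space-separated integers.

Answer: 56 1 7 3 5 8 4 6

Derivation:
After 1 (prev): list=[1, 7, 3, 5, 8, 4, 6] cursor@1
After 2 (prev): list=[1, 7, 3, 5, 8, 4, 6] cursor@1
After 3 (insert_before(56)): list=[56, 1, 7, 3, 5, 8, 4, 6] cursor@1
After 4 (next): list=[56, 1, 7, 3, 5, 8, 4, 6] cursor@7
After 5 (insert_after(36)): list=[56, 1, 7, 36, 3, 5, 8, 4, 6] cursor@7
After 6 (next): list=[56, 1, 7, 36, 3, 5, 8, 4, 6] cursor@36
After 7 (delete_current): list=[56, 1, 7, 3, 5, 8, 4, 6] cursor@3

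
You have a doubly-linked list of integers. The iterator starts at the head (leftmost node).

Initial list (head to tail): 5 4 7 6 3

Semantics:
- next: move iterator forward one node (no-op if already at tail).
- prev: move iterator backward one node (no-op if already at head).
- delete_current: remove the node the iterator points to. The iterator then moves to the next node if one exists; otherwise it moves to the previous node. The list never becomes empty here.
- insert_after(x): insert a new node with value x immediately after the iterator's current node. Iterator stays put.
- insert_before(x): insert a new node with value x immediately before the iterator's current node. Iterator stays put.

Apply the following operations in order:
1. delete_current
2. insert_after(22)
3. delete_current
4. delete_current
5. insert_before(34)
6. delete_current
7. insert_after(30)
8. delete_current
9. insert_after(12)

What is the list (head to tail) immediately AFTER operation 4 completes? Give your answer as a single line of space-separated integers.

After 1 (delete_current): list=[4, 7, 6, 3] cursor@4
After 2 (insert_after(22)): list=[4, 22, 7, 6, 3] cursor@4
After 3 (delete_current): list=[22, 7, 6, 3] cursor@22
After 4 (delete_current): list=[7, 6, 3] cursor@7

Answer: 7 6 3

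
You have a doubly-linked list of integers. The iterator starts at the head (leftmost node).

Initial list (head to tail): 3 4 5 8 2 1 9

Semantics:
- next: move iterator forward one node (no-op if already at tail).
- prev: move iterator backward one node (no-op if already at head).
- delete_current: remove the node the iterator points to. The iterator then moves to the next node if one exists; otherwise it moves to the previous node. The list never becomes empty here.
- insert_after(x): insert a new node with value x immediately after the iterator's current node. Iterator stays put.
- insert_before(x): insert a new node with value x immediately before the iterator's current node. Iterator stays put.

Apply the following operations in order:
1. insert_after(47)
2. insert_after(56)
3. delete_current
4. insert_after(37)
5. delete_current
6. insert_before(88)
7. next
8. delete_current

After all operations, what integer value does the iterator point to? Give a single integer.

After 1 (insert_after(47)): list=[3, 47, 4, 5, 8, 2, 1, 9] cursor@3
After 2 (insert_after(56)): list=[3, 56, 47, 4, 5, 8, 2, 1, 9] cursor@3
After 3 (delete_current): list=[56, 47, 4, 5, 8, 2, 1, 9] cursor@56
After 4 (insert_after(37)): list=[56, 37, 47, 4, 5, 8, 2, 1, 9] cursor@56
After 5 (delete_current): list=[37, 47, 4, 5, 8, 2, 1, 9] cursor@37
After 6 (insert_before(88)): list=[88, 37, 47, 4, 5, 8, 2, 1, 9] cursor@37
After 7 (next): list=[88, 37, 47, 4, 5, 8, 2, 1, 9] cursor@47
After 8 (delete_current): list=[88, 37, 4, 5, 8, 2, 1, 9] cursor@4

Answer: 4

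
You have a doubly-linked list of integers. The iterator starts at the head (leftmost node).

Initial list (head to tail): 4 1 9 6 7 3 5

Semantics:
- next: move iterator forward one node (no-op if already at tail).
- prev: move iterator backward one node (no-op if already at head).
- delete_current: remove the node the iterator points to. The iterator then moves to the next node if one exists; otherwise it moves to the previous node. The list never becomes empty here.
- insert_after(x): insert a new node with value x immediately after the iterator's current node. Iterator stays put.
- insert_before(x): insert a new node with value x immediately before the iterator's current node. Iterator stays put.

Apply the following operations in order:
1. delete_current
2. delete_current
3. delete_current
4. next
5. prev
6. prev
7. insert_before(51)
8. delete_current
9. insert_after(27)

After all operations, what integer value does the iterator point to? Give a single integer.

After 1 (delete_current): list=[1, 9, 6, 7, 3, 5] cursor@1
After 2 (delete_current): list=[9, 6, 7, 3, 5] cursor@9
After 3 (delete_current): list=[6, 7, 3, 5] cursor@6
After 4 (next): list=[6, 7, 3, 5] cursor@7
After 5 (prev): list=[6, 7, 3, 5] cursor@6
After 6 (prev): list=[6, 7, 3, 5] cursor@6
After 7 (insert_before(51)): list=[51, 6, 7, 3, 5] cursor@6
After 8 (delete_current): list=[51, 7, 3, 5] cursor@7
After 9 (insert_after(27)): list=[51, 7, 27, 3, 5] cursor@7

Answer: 7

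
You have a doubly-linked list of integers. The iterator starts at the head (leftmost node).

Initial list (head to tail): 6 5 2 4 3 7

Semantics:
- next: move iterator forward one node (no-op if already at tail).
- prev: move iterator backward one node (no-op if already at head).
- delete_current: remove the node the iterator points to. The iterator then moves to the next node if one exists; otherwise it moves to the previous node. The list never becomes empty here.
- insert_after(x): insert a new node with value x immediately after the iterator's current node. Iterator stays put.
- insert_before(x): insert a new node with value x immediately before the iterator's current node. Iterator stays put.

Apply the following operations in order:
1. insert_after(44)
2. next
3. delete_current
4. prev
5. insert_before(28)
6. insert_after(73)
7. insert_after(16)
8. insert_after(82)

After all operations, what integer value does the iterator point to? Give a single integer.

Answer: 6

Derivation:
After 1 (insert_after(44)): list=[6, 44, 5, 2, 4, 3, 7] cursor@6
After 2 (next): list=[6, 44, 5, 2, 4, 3, 7] cursor@44
After 3 (delete_current): list=[6, 5, 2, 4, 3, 7] cursor@5
After 4 (prev): list=[6, 5, 2, 4, 3, 7] cursor@6
After 5 (insert_before(28)): list=[28, 6, 5, 2, 4, 3, 7] cursor@6
After 6 (insert_after(73)): list=[28, 6, 73, 5, 2, 4, 3, 7] cursor@6
After 7 (insert_after(16)): list=[28, 6, 16, 73, 5, 2, 4, 3, 7] cursor@6
After 8 (insert_after(82)): list=[28, 6, 82, 16, 73, 5, 2, 4, 3, 7] cursor@6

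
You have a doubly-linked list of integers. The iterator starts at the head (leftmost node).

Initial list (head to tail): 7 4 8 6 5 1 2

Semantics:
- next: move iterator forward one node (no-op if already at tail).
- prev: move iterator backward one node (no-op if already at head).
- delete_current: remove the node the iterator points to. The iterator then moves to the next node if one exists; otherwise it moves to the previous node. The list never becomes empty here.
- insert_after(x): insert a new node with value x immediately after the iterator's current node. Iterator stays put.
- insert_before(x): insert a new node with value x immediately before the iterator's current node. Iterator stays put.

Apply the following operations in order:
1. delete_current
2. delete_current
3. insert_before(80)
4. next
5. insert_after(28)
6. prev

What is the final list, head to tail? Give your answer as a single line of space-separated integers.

Answer: 80 8 6 28 5 1 2

Derivation:
After 1 (delete_current): list=[4, 8, 6, 5, 1, 2] cursor@4
After 2 (delete_current): list=[8, 6, 5, 1, 2] cursor@8
After 3 (insert_before(80)): list=[80, 8, 6, 5, 1, 2] cursor@8
After 4 (next): list=[80, 8, 6, 5, 1, 2] cursor@6
After 5 (insert_after(28)): list=[80, 8, 6, 28, 5, 1, 2] cursor@6
After 6 (prev): list=[80, 8, 6, 28, 5, 1, 2] cursor@8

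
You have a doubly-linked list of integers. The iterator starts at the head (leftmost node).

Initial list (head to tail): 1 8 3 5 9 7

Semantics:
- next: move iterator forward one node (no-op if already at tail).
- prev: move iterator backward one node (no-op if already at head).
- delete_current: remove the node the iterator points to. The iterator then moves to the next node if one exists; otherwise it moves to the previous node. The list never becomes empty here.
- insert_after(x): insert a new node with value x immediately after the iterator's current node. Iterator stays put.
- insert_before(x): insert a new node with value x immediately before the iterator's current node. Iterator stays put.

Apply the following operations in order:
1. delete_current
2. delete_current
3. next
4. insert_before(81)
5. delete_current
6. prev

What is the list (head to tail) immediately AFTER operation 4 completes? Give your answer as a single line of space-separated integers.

Answer: 3 81 5 9 7

Derivation:
After 1 (delete_current): list=[8, 3, 5, 9, 7] cursor@8
After 2 (delete_current): list=[3, 5, 9, 7] cursor@3
After 3 (next): list=[3, 5, 9, 7] cursor@5
After 4 (insert_before(81)): list=[3, 81, 5, 9, 7] cursor@5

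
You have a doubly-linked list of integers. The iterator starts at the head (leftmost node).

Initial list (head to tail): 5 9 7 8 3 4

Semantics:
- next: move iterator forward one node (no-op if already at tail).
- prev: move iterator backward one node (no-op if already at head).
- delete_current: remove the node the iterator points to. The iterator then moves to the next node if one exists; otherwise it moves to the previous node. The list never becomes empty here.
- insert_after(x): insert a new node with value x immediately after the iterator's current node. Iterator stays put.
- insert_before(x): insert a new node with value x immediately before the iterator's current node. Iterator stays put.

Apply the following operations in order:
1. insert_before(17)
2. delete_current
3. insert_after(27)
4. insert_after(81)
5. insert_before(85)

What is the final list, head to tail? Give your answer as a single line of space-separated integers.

After 1 (insert_before(17)): list=[17, 5, 9, 7, 8, 3, 4] cursor@5
After 2 (delete_current): list=[17, 9, 7, 8, 3, 4] cursor@9
After 3 (insert_after(27)): list=[17, 9, 27, 7, 8, 3, 4] cursor@9
After 4 (insert_after(81)): list=[17, 9, 81, 27, 7, 8, 3, 4] cursor@9
After 5 (insert_before(85)): list=[17, 85, 9, 81, 27, 7, 8, 3, 4] cursor@9

Answer: 17 85 9 81 27 7 8 3 4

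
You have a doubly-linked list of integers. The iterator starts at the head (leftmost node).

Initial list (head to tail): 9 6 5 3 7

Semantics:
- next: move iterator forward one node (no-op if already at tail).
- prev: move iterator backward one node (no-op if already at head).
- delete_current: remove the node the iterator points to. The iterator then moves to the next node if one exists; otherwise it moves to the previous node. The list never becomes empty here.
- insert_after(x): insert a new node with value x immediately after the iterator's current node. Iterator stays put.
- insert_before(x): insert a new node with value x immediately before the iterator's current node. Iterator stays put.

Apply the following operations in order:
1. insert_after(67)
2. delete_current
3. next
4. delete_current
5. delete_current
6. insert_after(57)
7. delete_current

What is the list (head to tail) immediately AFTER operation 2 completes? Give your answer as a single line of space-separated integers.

After 1 (insert_after(67)): list=[9, 67, 6, 5, 3, 7] cursor@9
After 2 (delete_current): list=[67, 6, 5, 3, 7] cursor@67

Answer: 67 6 5 3 7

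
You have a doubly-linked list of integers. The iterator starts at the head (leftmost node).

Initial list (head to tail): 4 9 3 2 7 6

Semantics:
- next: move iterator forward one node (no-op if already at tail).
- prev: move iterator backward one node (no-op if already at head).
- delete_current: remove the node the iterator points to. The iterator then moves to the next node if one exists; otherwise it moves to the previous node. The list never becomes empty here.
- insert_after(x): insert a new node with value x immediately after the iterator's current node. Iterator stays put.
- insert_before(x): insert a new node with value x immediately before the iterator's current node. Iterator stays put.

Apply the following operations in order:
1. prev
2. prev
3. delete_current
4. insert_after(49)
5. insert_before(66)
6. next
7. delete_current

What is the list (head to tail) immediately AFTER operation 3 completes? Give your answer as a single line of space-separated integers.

After 1 (prev): list=[4, 9, 3, 2, 7, 6] cursor@4
After 2 (prev): list=[4, 9, 3, 2, 7, 6] cursor@4
After 3 (delete_current): list=[9, 3, 2, 7, 6] cursor@9

Answer: 9 3 2 7 6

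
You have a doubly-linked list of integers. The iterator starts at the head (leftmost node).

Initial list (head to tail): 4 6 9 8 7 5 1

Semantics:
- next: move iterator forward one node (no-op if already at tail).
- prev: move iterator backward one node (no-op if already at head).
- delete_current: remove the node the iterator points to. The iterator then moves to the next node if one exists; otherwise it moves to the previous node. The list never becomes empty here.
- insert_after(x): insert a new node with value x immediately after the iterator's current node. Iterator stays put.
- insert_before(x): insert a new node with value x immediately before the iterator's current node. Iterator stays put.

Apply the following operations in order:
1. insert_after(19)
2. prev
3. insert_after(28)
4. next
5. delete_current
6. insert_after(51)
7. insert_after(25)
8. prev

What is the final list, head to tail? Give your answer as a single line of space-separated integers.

After 1 (insert_after(19)): list=[4, 19, 6, 9, 8, 7, 5, 1] cursor@4
After 2 (prev): list=[4, 19, 6, 9, 8, 7, 5, 1] cursor@4
After 3 (insert_after(28)): list=[4, 28, 19, 6, 9, 8, 7, 5, 1] cursor@4
After 4 (next): list=[4, 28, 19, 6, 9, 8, 7, 5, 1] cursor@28
After 5 (delete_current): list=[4, 19, 6, 9, 8, 7, 5, 1] cursor@19
After 6 (insert_after(51)): list=[4, 19, 51, 6, 9, 8, 7, 5, 1] cursor@19
After 7 (insert_after(25)): list=[4, 19, 25, 51, 6, 9, 8, 7, 5, 1] cursor@19
After 8 (prev): list=[4, 19, 25, 51, 6, 9, 8, 7, 5, 1] cursor@4

Answer: 4 19 25 51 6 9 8 7 5 1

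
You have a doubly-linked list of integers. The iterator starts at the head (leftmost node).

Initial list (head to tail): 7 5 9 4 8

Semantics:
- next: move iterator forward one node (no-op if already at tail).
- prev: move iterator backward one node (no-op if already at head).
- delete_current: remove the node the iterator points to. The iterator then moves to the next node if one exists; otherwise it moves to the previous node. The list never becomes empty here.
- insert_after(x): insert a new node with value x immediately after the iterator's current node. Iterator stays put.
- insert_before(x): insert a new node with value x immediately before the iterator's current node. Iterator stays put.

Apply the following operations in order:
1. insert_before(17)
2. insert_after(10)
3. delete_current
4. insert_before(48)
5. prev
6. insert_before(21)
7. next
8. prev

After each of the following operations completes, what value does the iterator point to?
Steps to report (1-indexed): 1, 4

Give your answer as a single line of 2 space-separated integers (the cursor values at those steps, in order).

Answer: 7 10

Derivation:
After 1 (insert_before(17)): list=[17, 7, 5, 9, 4, 8] cursor@7
After 2 (insert_after(10)): list=[17, 7, 10, 5, 9, 4, 8] cursor@7
After 3 (delete_current): list=[17, 10, 5, 9, 4, 8] cursor@10
After 4 (insert_before(48)): list=[17, 48, 10, 5, 9, 4, 8] cursor@10
After 5 (prev): list=[17, 48, 10, 5, 9, 4, 8] cursor@48
After 6 (insert_before(21)): list=[17, 21, 48, 10, 5, 9, 4, 8] cursor@48
After 7 (next): list=[17, 21, 48, 10, 5, 9, 4, 8] cursor@10
After 8 (prev): list=[17, 21, 48, 10, 5, 9, 4, 8] cursor@48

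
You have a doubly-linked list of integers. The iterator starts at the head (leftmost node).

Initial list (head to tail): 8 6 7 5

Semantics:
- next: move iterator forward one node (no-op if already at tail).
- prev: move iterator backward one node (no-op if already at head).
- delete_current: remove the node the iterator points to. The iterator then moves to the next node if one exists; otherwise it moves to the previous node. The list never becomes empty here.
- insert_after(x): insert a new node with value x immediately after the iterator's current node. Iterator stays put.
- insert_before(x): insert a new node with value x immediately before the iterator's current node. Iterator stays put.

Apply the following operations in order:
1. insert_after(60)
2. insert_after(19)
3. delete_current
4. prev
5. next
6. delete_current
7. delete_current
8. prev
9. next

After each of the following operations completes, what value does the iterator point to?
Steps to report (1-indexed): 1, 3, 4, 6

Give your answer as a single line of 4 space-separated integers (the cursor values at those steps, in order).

After 1 (insert_after(60)): list=[8, 60, 6, 7, 5] cursor@8
After 2 (insert_after(19)): list=[8, 19, 60, 6, 7, 5] cursor@8
After 3 (delete_current): list=[19, 60, 6, 7, 5] cursor@19
After 4 (prev): list=[19, 60, 6, 7, 5] cursor@19
After 5 (next): list=[19, 60, 6, 7, 5] cursor@60
After 6 (delete_current): list=[19, 6, 7, 5] cursor@6
After 7 (delete_current): list=[19, 7, 5] cursor@7
After 8 (prev): list=[19, 7, 5] cursor@19
After 9 (next): list=[19, 7, 5] cursor@7

Answer: 8 19 19 6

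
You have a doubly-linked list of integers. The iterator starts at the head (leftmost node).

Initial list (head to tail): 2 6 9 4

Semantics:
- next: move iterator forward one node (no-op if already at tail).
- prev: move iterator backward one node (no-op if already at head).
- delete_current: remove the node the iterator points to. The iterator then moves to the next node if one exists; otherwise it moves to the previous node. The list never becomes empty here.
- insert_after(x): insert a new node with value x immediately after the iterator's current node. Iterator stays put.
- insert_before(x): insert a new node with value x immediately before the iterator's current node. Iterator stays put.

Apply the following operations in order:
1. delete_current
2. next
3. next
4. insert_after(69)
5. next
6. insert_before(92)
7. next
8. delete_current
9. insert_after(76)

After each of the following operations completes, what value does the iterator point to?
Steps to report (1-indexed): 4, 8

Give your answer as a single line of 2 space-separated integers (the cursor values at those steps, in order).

After 1 (delete_current): list=[6, 9, 4] cursor@6
After 2 (next): list=[6, 9, 4] cursor@9
After 3 (next): list=[6, 9, 4] cursor@4
After 4 (insert_after(69)): list=[6, 9, 4, 69] cursor@4
After 5 (next): list=[6, 9, 4, 69] cursor@69
After 6 (insert_before(92)): list=[6, 9, 4, 92, 69] cursor@69
After 7 (next): list=[6, 9, 4, 92, 69] cursor@69
After 8 (delete_current): list=[6, 9, 4, 92] cursor@92
After 9 (insert_after(76)): list=[6, 9, 4, 92, 76] cursor@92

Answer: 4 92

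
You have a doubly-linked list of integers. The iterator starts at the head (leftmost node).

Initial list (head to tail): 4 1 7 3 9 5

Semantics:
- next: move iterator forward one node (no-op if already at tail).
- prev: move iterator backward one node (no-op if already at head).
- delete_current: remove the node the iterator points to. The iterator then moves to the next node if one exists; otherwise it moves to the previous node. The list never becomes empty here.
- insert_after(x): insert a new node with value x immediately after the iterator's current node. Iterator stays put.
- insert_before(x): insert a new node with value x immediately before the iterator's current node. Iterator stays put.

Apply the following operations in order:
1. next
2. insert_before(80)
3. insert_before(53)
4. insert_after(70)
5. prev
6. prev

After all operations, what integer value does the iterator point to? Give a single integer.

Answer: 80

Derivation:
After 1 (next): list=[4, 1, 7, 3, 9, 5] cursor@1
After 2 (insert_before(80)): list=[4, 80, 1, 7, 3, 9, 5] cursor@1
After 3 (insert_before(53)): list=[4, 80, 53, 1, 7, 3, 9, 5] cursor@1
After 4 (insert_after(70)): list=[4, 80, 53, 1, 70, 7, 3, 9, 5] cursor@1
After 5 (prev): list=[4, 80, 53, 1, 70, 7, 3, 9, 5] cursor@53
After 6 (prev): list=[4, 80, 53, 1, 70, 7, 3, 9, 5] cursor@80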